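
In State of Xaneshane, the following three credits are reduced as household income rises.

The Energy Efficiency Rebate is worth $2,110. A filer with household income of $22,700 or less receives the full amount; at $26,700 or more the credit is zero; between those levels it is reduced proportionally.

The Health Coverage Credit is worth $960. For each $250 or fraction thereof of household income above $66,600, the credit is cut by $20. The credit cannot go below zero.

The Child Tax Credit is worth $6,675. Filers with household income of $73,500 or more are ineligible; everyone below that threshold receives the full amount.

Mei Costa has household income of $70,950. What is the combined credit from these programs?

$7,275

Energy Efficiency Rebate: $70,950 is at or above $26,700, so the credit is $0.
Health Coverage Credit: income exceeds $66,600 by $4,350, which is 18 full-or-partial $250 increments; reduction = 18 × $20 = $360, leaving $600.
Child Tax Credit: $70,950 is below the $73,500 cutoff, so the full $6,675 applies.
Total: $0 + $600 + $6,675 = $7,275.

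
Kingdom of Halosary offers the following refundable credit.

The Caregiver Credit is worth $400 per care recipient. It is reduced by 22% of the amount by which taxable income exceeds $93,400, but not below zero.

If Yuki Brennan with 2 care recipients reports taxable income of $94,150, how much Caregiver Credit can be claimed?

$635

Caregiver Credit: base = 2 × $400 = $800. 22% of the $750 excess over $93,400 is $165; credit = $800 − $165 = $635.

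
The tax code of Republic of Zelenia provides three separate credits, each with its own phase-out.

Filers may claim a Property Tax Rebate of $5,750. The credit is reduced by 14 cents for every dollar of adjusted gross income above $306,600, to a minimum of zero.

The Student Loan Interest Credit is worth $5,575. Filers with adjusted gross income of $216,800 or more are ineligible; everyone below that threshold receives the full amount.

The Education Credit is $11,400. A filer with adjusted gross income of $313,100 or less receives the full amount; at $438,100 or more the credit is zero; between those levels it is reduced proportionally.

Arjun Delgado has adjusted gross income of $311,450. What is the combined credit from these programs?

$16,471

Property Tax Rebate: 14% of the $4,850 excess over $306,600 is $679; credit = $5,750 − $679 = $5,071.
Student Loan Interest Credit: $311,450 meets or exceeds the $216,800 cutoff, so the credit is $0.
Education Credit: $311,450 is at or below the $313,100 threshold, so the full $11,400 applies.
Total: $5,071 + $0 + $11,400 = $16,471.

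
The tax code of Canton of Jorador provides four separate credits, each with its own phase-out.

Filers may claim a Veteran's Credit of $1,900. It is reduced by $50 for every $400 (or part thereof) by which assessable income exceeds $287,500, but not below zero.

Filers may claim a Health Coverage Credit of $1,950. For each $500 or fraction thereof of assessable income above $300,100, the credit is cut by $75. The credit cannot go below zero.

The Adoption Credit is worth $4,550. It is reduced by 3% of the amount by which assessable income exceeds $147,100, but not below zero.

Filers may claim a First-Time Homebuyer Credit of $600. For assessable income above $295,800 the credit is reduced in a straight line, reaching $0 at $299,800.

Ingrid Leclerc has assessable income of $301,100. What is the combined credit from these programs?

Veteran's Credit: income exceeds $287,500 by $13,600, which is 34 full-or-partial $400 increments; reduction = 34 × $50 = $1,700, leaving $200.
Health Coverage Credit: income exceeds $300,100 by $1,000, which is 2 full-or-partial $500 increments; reduction = 2 × $75 = $150, leaving $1,800.
Adoption Credit: 3% of the $154,000 excess over $147,100 is $4,620 ≥ base, so the credit is $0.
First-Time Homebuyer Credit: $301,100 is at or above $299,800, so the credit is $0.
Total: $200 + $1,800 + $0 + $0 = $2,000.

$2,000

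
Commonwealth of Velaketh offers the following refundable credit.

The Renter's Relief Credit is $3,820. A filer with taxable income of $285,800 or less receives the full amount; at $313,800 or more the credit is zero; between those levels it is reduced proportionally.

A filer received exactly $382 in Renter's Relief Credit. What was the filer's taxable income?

$382 is 382/3,820 of the full $3,820, so 3,438/3,820 of the $28,000 range has been used: income = $285,800 + $28,000 × 3,438/3,820 = $311,000.

$311,000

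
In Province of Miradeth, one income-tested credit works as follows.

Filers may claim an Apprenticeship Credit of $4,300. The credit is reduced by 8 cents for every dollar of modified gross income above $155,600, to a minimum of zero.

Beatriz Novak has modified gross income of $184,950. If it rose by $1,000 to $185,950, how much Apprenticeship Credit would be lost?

At $184,950 — 8% of the $29,350 excess over $155,600 is $2,348; credit = $4,300 − $2,348 = $1,952.
At $185,950 — 8% of the $30,350 excess over $155,600 is $2,428; credit = $4,300 − $2,428 = $1,872.
Lost: $1,952 − $1,872 = $80.

$80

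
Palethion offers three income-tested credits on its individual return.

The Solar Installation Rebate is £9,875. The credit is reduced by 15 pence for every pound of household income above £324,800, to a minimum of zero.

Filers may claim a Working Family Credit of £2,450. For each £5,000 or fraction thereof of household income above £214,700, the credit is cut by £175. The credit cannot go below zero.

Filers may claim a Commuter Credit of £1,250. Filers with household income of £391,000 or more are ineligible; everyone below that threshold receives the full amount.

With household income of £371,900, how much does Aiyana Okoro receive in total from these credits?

Solar Installation Rebate: 15% of the £47,100 excess over £324,800 is £7,065; credit = £9,875 − £7,065 = £2,810.
Working Family Credit: income exceeds £214,700 by £157,200 → 32 increments × £175 = £5,600 ≥ base, so the credit is £0.
Commuter Credit: £371,900 is below the £391,000 cutoff, so the full £1,250 applies.
Total: £2,810 + £0 + £1,250 = £4,060.

£4,060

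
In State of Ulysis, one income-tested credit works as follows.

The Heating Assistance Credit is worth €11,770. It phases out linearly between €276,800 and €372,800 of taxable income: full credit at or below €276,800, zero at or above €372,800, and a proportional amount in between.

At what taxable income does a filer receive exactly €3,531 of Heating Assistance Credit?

€344,000

€3,531 is 3,531/11,770 of the full €11,770, so 8,239/11,770 of the €96,000 range has been used: income = €276,800 + €96,000 × 8,239/11,770 = €344,000.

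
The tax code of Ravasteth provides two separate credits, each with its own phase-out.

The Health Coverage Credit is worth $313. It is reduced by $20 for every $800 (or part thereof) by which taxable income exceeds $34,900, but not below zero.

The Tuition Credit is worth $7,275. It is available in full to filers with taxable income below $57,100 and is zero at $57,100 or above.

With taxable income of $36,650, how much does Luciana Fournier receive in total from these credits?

Health Coverage Credit: income exceeds $34,900 by $1,750, which is 3 full-or-partial $800 increments; reduction = 3 × $20 = $60, leaving $253.
Tuition Credit: $36,650 is below the $57,100 cutoff, so the full $7,275 applies.
Total: $253 + $7,275 = $7,528.

$7,528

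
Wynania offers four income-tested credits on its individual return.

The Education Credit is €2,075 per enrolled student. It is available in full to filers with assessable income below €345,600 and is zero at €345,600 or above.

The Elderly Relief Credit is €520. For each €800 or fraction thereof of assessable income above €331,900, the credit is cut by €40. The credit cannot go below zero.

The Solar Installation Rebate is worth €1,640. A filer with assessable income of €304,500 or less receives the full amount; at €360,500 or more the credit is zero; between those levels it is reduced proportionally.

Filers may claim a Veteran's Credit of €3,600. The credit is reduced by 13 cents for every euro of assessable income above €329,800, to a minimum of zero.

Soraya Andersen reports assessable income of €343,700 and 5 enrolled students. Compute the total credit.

Education Credit: base = 5 × €2,075 = €10,375. €343,700 is below the €345,600 cutoff, so the full €10,375 applies.
Elderly Relief Credit: income exceeds €331,900 by €11,800 → 15 increments × €40 = €600 ≥ base, so the credit is €0.
Solar Installation Rebate: €343,700 is €39,200 into a €56,000 phase-out range, leaving 16,800/56,000 of the credit: €1,640 × 16,800/56,000 = €492.
Veteran's Credit: 13% of the €13,900 excess over €329,800 is €1,807; credit = €3,600 − €1,807 = €1,793.
Total: €10,375 + €0 + €492 + €1,793 = €12,660.

€12,660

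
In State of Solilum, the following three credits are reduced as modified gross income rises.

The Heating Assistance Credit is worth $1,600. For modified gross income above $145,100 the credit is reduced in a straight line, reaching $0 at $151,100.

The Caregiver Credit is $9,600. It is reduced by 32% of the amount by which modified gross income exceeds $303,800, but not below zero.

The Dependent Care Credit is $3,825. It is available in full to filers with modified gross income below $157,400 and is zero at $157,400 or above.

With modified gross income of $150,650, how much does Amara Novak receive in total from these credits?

$13,545

Heating Assistance Credit: $150,650 is $5,550 into a $6,000 phase-out range, leaving 450/6,000 of the credit: $1,600 × 450/6,000 = $120.
Caregiver Credit: $150,650 is at or below the $303,800 threshold, so the full $9,600 applies.
Dependent Care Credit: $150,650 is below the $157,400 cutoff, so the full $3,825 applies.
Total: $120 + $9,600 + $3,825 = $13,545.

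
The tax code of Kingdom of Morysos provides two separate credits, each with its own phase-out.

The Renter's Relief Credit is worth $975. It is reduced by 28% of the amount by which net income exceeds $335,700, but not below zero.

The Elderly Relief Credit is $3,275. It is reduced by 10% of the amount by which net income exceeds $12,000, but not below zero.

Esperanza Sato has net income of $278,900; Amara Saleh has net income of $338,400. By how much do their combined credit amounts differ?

Esperanza ($278,900): Renter's Relief Credit: $278,900 is at or below the $335,700 threshold, so the full $975 applies. Elderly Relief Credit: 10% of the $266,900 excess over $12,000 is $26,690 ≥ base, so the credit is $0. total $975 + $0 = $975
Amara ($338,400): Renter's Relief Credit: 28% of the $2,700 excess over $335,700 is $756; credit = $975 − $756 = $219. Elderly Relief Credit: 10% of the $326,400 excess over $12,000 is $32,640 ≥ base, so the credit is $0. total $219 + $0 = $219
Difference: |$975 − $219| = $756.

$756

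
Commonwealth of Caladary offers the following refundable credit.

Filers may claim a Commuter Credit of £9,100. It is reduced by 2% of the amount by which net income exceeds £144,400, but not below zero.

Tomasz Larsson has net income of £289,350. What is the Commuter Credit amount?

Commuter Credit: 2% of the £144,950 excess over £144,400 is £2,899; credit = £9,100 − £2,899 = £6,201.

£6,201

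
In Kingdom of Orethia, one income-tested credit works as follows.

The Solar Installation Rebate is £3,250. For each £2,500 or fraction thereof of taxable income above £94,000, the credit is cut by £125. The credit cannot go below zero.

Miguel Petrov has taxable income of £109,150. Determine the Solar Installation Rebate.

Solar Installation Rebate: income exceeds £94,000 by £15,150, which is 7 full-or-partial £2,500 increments; reduction = 7 × £125 = £875, leaving £2,375.

£2,375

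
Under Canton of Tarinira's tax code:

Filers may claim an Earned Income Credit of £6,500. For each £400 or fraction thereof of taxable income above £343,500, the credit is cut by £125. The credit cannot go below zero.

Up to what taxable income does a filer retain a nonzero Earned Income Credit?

After 51 increments the reduction is 51 × £125 = £6,375, leaving £125; one more increment wipes it out. Increment 51 ends at excess 51 × £400 = £20,400, so the highest qualifying income is £343,500 + £20,400 = £363,900.

£363,900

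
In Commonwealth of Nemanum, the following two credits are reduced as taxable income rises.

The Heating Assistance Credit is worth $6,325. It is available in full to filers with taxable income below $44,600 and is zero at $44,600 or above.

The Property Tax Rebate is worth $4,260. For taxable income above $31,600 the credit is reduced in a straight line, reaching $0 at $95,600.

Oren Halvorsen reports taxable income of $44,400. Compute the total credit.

$9,733

Heating Assistance Credit: $44,400 is below the $44,600 cutoff, so the full $6,325 applies.
Property Tax Rebate: $44,400 is $12,800 into a $64,000 phase-out range, leaving 51,200/64,000 of the credit: $4,260 × 51,200/64,000 = $3,408.
Total: $6,325 + $3,408 = $9,733.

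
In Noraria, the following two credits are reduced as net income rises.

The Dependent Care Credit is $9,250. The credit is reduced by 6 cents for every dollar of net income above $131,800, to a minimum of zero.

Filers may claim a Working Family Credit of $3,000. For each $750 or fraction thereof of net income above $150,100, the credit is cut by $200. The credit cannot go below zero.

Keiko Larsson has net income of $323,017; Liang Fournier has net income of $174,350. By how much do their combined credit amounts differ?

$6,697

Keiko ($323,017): Dependent Care Credit: 6% of the $191,217 excess over $131,800 is $11,473.02 ≥ base, so the credit is $0. Working Family Credit: income exceeds $150,100 by $172,917 → 231 increments × $200 = $46,200 ≥ base, so the credit is $0. total $0 + $0 = $0
Liang ($174,350): Dependent Care Credit: 6% of the $42,550 excess over $131,800 is $2,553; credit = $9,250 − $2,553 = $6,697. Working Family Credit: income exceeds $150,100 by $24,250 → 33 increments × $200 = $6,600 ≥ base, so the credit is $0. total $6,697 + $0 = $6,697
Difference: |$0 − $6,697| = $6,697.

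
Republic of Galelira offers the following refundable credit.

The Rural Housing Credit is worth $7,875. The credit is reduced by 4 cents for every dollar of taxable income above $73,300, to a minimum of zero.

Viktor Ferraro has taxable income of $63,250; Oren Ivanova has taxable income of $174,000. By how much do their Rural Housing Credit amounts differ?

Viktor ($63,250): Rural Housing Credit: $63,250 is at or below the $73,300 threshold, so the full $7,875 applies.
Oren ($174,000): Rural Housing Credit: 4% of the $100,700 excess over $73,300 is $4,028; credit = $7,875 − $4,028 = $3,847.
Difference: |$7,875 − $3,847| = $4,028.

$4,028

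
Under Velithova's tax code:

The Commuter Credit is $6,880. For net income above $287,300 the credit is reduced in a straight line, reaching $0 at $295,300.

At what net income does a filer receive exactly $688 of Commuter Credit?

$688 is 688/6,880 of the full $6,880, so 6,192/6,880 of the $8,000 range has been used: income = $287,300 + $8,000 × 6,192/6,880 = $294,500.

$294,500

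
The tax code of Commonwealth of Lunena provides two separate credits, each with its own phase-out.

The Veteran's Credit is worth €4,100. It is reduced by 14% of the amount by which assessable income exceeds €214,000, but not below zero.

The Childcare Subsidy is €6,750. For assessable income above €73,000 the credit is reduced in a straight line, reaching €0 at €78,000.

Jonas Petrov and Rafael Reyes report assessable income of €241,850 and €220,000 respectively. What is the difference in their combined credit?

€3,059

Jonas (€241,850): Veteran's Credit: 14% of the €27,850 excess over €214,000 is €3,899; credit = €4,100 − €3,899 = €201. Childcare Subsidy: €241,850 is at or above €78,000, so the credit is €0. total €201 + €0 = €201
Rafael (€220,000): Veteran's Credit: 14% of the €6,000 excess over €214,000 is €840; credit = €4,100 − €840 = €3,260. Childcare Subsidy: €220,000 is at or above €78,000, so the credit is €0. total €3,260 + €0 = €3,260
Difference: |€201 − €3,260| = €3,059.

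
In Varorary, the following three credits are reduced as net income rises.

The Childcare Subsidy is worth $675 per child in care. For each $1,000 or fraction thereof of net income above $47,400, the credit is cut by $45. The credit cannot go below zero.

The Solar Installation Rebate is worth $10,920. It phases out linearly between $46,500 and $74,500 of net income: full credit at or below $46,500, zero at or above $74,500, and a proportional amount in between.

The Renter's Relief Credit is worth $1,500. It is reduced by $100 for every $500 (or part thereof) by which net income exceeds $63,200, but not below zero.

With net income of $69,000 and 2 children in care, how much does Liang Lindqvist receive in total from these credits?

$2,805

Childcare Subsidy: base = 2 × $675 = $1,350. income exceeds $47,400 by $21,600, which is 22 full-or-partial $1,000 increments; reduction = 22 × $45 = $990, leaving $360.
Solar Installation Rebate: $69,000 is $22,500 into a $28,000 phase-out range, leaving 5,500/28,000 of the credit: $10,920 × 5,500/28,000 = $2,145.
Renter's Relief Credit: income exceeds $63,200 by $5,800, which is 12 full-or-partial $500 increments; reduction = 12 × $100 = $1,200, leaving $300.
Total: $360 + $2,145 + $300 = $2,805.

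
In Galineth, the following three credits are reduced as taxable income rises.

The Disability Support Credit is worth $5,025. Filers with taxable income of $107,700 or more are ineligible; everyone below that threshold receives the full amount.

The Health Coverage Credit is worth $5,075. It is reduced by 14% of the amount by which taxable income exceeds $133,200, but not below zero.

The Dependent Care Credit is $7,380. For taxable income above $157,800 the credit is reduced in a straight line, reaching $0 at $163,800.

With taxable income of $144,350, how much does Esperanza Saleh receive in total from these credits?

Disability Support Credit: $144,350 meets or exceeds the $107,700 cutoff, so the credit is $0.
Health Coverage Credit: 14% of the $11,150 excess over $133,200 is $1,561; credit = $5,075 − $1,561 = $3,514.
Dependent Care Credit: $144,350 is at or below the $157,800 threshold, so the full $7,380 applies.
Total: $0 + $3,514 + $7,380 = $10,894.

$10,894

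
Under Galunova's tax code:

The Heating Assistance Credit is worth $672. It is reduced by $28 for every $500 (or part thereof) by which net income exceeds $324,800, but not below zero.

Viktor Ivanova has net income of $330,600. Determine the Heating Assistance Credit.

Heating Assistance Credit: income exceeds $324,800 by $5,800, which is 12 full-or-partial $500 increments; reduction = 12 × $28 = $336, leaving $336.

$336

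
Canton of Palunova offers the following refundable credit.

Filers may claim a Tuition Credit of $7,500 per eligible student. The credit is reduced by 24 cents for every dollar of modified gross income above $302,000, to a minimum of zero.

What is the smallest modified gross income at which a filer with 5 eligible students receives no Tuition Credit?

Full credit = 5 × $7,500 = $37,500.
The credit falls by 24% of each dollar above $302,000, so it reaches zero when the excess is $37,500 / 24% = $156,250: income = $302,000 + $156,250 = $458,250.

$458,250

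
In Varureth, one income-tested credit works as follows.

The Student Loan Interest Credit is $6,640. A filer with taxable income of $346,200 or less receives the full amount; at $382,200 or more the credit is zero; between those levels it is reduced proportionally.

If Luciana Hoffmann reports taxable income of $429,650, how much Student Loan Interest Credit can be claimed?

Student Loan Interest Credit: $429,650 is at or above $382,200, so the credit is $0.

$0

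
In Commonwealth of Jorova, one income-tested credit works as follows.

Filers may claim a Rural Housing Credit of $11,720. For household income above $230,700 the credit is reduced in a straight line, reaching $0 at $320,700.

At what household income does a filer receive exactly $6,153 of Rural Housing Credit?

$6,153 is 6,153/11,720 of the full $11,720, so 5,567/11,720 of the $90,000 range has been used: income = $230,700 + $90,000 × 5,567/11,720 = $273,450.

$273,450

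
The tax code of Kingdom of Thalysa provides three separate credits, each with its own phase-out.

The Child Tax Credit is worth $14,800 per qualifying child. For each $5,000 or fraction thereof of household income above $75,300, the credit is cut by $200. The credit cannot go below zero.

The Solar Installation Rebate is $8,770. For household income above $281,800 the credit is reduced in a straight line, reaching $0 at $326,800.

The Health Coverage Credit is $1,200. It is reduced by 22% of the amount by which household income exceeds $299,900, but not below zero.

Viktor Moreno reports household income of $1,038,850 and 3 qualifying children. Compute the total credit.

$5,800

Child Tax Credit: base = 3 × $14,800 = $44,400. income exceeds $75,300 by $963,550, which is 193 full-or-partial $5,000 increments; reduction = 193 × $200 = $38,600, leaving $5,800.
Solar Installation Rebate: $1,038,850 is at or above $326,800, so the credit is $0.
Health Coverage Credit: 22% of the $738,950 excess over $299,900 is $162,569 ≥ base, so the credit is $0.
Total: $5,800 + $0 + $0 = $5,800.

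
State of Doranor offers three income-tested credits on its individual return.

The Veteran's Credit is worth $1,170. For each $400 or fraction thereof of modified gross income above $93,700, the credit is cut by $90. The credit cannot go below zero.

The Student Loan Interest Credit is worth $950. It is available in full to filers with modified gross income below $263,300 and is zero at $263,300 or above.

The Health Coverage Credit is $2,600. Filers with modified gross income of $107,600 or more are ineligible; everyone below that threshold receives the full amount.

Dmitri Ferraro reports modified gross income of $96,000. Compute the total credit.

Veteran's Credit: income exceeds $93,700 by $2,300, which is 6 full-or-partial $400 increments; reduction = 6 × $90 = $540, leaving $630.
Student Loan Interest Credit: $96,000 is below the $263,300 cutoff, so the full $950 applies.
Health Coverage Credit: $96,000 is below the $107,600 cutoff, so the full $2,600 applies.
Total: $630 + $950 + $2,600 = $4,180.

$4,180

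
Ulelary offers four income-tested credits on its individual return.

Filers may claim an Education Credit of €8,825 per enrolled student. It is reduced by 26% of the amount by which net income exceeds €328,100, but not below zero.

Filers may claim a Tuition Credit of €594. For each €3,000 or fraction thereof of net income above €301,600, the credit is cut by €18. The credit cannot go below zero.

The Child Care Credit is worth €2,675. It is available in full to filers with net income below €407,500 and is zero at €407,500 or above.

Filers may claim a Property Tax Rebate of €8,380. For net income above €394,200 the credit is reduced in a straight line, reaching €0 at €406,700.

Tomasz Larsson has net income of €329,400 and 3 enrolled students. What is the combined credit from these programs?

€37,606

Education Credit: base = 3 × €8,825 = €26,475. 26% of the €1,300 excess over €328,100 is €338; credit = €26,475 − €338 = €26,137.
Tuition Credit: income exceeds €301,600 by €27,800, which is 10 full-or-partial €3,000 increments; reduction = 10 × €18 = €180, leaving €414.
Child Care Credit: €329,400 is below the €407,500 cutoff, so the full €2,675 applies.
Property Tax Rebate: €329,400 is at or below the €394,200 threshold, so the full €8,380 applies.
Total: €26,137 + €414 + €2,675 + €8,380 = €37,606.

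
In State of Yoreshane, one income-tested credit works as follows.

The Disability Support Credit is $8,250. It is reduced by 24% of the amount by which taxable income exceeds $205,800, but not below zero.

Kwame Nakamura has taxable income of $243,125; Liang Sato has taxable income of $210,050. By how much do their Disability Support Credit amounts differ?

Kwame ($243,125): Disability Support Credit: 24% of the $37,325 excess over $205,800 is $8,958 ≥ base, so the credit is $0.
Liang ($210,050): Disability Support Credit: 24% of the $4,250 excess over $205,800 is $1,020; credit = $8,250 − $1,020 = $7,230.
Difference: |$0 − $7,230| = $7,230.

$7,230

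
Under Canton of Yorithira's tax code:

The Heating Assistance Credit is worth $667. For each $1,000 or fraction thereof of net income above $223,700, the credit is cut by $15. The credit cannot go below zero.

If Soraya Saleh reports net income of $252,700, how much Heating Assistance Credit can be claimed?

$232

Heating Assistance Credit: income exceeds $223,700 by $29,000, which is 29 full-or-partial $1,000 increments; reduction = 29 × $15 = $435, leaving $232.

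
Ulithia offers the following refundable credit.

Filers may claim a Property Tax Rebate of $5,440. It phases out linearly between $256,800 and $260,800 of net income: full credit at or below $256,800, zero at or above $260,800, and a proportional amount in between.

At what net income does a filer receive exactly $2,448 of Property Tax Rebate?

$2,448 is 2,448/5,440 of the full $5,440, so 2,992/5,440 of the $4,000 range has been used: income = $256,800 + $4,000 × 2,992/5,440 = $259,000.

$259,000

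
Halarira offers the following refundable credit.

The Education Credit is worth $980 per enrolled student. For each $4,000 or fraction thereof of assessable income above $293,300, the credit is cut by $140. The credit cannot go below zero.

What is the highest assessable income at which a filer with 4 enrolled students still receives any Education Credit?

$401,300

Full credit = 4 × $980 = $3,920.
After 27 increments the reduction is 27 × $140 = $3,780, leaving $140; one more increment wipes it out. Increment 27 ends at excess 27 × $4,000 = $108,000, so the highest qualifying income is $293,300 + $108,000 = $401,300.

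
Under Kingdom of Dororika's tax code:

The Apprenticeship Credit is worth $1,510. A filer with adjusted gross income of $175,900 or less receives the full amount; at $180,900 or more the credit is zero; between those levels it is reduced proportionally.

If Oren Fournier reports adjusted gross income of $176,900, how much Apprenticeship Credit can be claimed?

$1,208

Apprenticeship Credit: $176,900 is $1,000 into a $5,000 phase-out range, leaving 4,000/5,000 of the credit: $1,510 × 4,000/5,000 = $1,208.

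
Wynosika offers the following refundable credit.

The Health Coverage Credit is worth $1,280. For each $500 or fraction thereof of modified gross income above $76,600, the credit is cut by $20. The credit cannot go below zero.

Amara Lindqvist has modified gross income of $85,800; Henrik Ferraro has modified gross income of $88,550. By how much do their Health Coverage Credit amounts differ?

$100

Amara ($85,800): Health Coverage Credit: income exceeds $76,600 by $9,200, which is 19 full-or-partial $500 increments; reduction = 19 × $20 = $380, leaving $900.
Henrik ($88,550): Health Coverage Credit: income exceeds $76,600 by $11,950, which is 24 full-or-partial $500 increments; reduction = 24 × $20 = $480, leaving $800.
Difference: |$900 − $800| = $100.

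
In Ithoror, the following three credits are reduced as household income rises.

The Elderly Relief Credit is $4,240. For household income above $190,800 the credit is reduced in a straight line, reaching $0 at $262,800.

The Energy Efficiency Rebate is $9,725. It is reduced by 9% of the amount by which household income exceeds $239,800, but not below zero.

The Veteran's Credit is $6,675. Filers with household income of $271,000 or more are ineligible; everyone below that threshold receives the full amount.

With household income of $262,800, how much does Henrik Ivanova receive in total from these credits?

Elderly Relief Credit: $262,800 is at or above $262,800, so the credit is $0.
Energy Efficiency Rebate: 9% of the $23,000 excess over $239,800 is $2,070; credit = $9,725 − $2,070 = $7,655.
Veteran's Credit: $262,800 is below the $271,000 cutoff, so the full $6,675 applies.
Total: $0 + $7,655 + $6,675 = $14,330.

$14,330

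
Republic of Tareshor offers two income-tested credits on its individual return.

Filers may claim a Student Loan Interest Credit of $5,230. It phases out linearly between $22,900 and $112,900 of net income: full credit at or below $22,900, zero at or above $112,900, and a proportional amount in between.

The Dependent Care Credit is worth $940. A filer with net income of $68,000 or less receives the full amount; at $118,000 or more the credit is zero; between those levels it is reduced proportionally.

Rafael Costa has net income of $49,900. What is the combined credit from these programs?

$4,601

Student Loan Interest Credit: $49,900 is $27,000 into a $90,000 phase-out range, leaving 63,000/90,000 of the credit: $5,230 × 63,000/90,000 = $3,661.
Dependent Care Credit: $49,900 is at or below the $68,000 threshold, so the full $940 applies.
Total: $3,661 + $940 = $4,601.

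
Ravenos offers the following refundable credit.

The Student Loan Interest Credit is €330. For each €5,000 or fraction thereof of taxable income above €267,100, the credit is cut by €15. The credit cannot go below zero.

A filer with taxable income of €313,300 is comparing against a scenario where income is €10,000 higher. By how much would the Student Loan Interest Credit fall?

At €313,300 — income exceeds €267,100 by €46,200, which is 10 full-or-partial €5,000 increments; reduction = 10 × €15 = €150, leaving €180.
At €323,300 — income exceeds €267,100 by €56,200, which is 12 full-or-partial €5,000 increments; reduction = 12 × €15 = €180, leaving €150.
Lost: €180 − €150 = €30.

€30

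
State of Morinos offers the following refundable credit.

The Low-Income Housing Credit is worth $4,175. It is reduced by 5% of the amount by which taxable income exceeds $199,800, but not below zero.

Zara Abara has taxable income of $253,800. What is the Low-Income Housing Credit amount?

Low-Income Housing Credit: 5% of the $54,000 excess over $199,800 is $2,700; credit = $4,175 − $2,700 = $1,475.

$1,475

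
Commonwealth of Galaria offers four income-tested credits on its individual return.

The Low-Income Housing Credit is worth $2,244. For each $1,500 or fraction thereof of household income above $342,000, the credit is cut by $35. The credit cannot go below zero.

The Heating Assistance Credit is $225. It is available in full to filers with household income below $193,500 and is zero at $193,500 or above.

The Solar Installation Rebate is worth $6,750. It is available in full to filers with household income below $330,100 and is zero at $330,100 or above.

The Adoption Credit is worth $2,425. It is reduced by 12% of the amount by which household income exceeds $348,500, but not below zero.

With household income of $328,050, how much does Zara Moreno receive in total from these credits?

$11,419

Low-Income Housing Credit: $328,050 is at or below the $342,000 threshold, so the full $2,244 applies.
Heating Assistance Credit: $328,050 meets or exceeds the $193,500 cutoff, so the credit is $0.
Solar Installation Rebate: $328,050 is below the $330,100 cutoff, so the full $6,750 applies.
Adoption Credit: $328,050 is at or below the $348,500 threshold, so the full $2,425 applies.
Total: $2,244 + $0 + $6,750 + $2,425 = $11,419.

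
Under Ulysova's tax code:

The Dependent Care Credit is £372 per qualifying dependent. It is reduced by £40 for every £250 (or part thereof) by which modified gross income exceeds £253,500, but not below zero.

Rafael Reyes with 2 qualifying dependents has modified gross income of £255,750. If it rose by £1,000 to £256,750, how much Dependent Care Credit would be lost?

At £255,750 — base = 2 × £372 = £744. income exceeds £253,500 by £2,250, which is 9 full-or-partial £250 increments; reduction = 9 × £40 = £360, leaving £384.
At £256,750 — base = 2 × £372 = £744. income exceeds £253,500 by £3,250, which is 13 full-or-partial £250 increments; reduction = 13 × £40 = £520, leaving £224.
Lost: £384 − £224 = £160.

£160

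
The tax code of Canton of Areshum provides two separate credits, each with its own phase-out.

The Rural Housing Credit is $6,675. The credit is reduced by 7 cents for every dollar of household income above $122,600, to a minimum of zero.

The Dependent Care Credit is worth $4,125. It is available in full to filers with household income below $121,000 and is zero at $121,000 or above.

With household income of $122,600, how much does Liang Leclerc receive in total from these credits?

Rural Housing Credit: $122,600 is at or below the $122,600 threshold, so the full $6,675 applies.
Dependent Care Credit: $122,600 meets or exceeds the $121,000 cutoff, so the credit is $0.
Total: $6,675 + $0 = $6,675.

$6,675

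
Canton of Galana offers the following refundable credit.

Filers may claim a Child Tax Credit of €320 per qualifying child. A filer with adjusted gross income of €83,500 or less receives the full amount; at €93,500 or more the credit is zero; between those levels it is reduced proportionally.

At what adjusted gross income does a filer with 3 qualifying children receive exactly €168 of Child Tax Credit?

Full credit = 3 × €320 = €960.
€168 is 168/960 of the full €960, so 792/960 of the €10,000 range has been used: income = €83,500 + €10,000 × 792/960 = €91,750.

€91,750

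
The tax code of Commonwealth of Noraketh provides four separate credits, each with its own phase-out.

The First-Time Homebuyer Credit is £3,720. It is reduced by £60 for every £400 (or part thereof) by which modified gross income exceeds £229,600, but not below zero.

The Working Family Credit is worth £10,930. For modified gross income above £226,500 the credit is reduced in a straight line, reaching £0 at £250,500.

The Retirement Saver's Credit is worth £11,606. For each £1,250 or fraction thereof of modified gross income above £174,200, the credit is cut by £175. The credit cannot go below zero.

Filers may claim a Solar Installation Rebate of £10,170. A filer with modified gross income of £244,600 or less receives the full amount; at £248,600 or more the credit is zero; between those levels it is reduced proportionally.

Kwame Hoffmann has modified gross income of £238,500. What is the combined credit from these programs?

First-Time Homebuyer Credit: income exceeds £229,600 by £8,900, which is 23 full-or-partial £400 increments; reduction = 23 × £60 = £1,380, leaving £2,340.
Working Family Credit: £238,500 is £12,000 into a £24,000 phase-out range, leaving 12,000/24,000 of the credit: £10,930 × 12,000/24,000 = £5,465.
Retirement Saver's Credit: income exceeds £174,200 by £64,300, which is 52 full-or-partial £1,250 increments; reduction = 52 × £175 = £9,100, leaving £2,506.
Solar Installation Rebate: £238,500 is at or below the £244,600 threshold, so the full £10,170 applies.
Total: £2,340 + £5,465 + £2,506 + £10,170 = £20,481.

£20,481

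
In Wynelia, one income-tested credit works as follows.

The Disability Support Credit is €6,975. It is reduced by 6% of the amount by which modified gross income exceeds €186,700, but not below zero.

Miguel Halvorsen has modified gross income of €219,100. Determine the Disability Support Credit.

€5,031

Disability Support Credit: 6% of the €32,400 excess over €186,700 is €1,944; credit = €6,975 − €1,944 = €5,031.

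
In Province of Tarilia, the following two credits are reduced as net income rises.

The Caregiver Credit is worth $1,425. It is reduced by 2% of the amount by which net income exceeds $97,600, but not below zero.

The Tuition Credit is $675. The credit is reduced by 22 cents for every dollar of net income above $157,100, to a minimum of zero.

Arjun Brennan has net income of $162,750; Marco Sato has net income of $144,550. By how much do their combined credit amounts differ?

$1,039

Arjun ($162,750): Caregiver Credit: 2% of the $65,150 excess over $97,600 is $1,303; credit = $1,425 − $1,303 = $122. Tuition Credit: 22% of the $5,650 excess over $157,100 is $1,243 ≥ base, so the credit is $0. total $122 + $0 = $122
Marco ($144,550): Caregiver Credit: 2% of the $46,950 excess over $97,600 is $939; credit = $1,425 − $939 = $486. Tuition Credit: $144,550 is at or below the $157,100 threshold, so the full $675 applies. total $486 + $675 = $1,161
Difference: |$122 − $1,161| = $1,039.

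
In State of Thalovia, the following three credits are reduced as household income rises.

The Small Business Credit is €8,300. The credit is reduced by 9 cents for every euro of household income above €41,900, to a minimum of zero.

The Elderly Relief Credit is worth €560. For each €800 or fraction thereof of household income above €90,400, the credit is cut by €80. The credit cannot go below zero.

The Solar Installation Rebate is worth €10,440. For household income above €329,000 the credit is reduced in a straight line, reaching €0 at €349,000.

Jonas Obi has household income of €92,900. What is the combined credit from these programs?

€14,390

Small Business Credit: 9% of the €51,000 excess over €41,900 is €4,590; credit = €8,300 − €4,590 = €3,710.
Elderly Relief Credit: income exceeds €90,400 by €2,500, which is 4 full-or-partial €800 increments; reduction = 4 × €80 = €320, leaving €240.
Solar Installation Rebate: €92,900 is at or below the €329,000 threshold, so the full €10,440 applies.
Total: €3,710 + €240 + €10,440 = €14,390.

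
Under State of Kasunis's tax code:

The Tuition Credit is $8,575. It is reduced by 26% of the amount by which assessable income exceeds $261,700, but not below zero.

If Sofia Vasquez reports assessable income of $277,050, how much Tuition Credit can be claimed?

Tuition Credit: 26% of the $15,350 excess over $261,700 is $3,991; credit = $8,575 − $3,991 = $4,584.

$4,584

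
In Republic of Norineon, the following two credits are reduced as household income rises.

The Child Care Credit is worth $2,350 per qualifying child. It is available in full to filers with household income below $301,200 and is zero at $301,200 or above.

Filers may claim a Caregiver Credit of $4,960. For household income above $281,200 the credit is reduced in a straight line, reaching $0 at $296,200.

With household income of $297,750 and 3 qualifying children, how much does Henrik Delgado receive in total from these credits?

$7,050

Child Care Credit: base = 3 × $2,350 = $7,050. $297,750 is below the $301,200 cutoff, so the full $7,050 applies.
Caregiver Credit: $297,750 is at or above $296,200, so the credit is $0.
Total: $7,050 + $0 = $7,050.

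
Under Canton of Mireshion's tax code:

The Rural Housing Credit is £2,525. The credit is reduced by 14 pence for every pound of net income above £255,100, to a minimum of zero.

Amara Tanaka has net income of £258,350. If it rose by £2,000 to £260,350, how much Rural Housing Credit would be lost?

At £258,350 — 14% of the £3,250 excess over £255,100 is £455; credit = £2,525 − £455 = £2,070.
At £260,350 — 14% of the £5,250 excess over £255,100 is £735; credit = £2,525 − £735 = £1,790.
Lost: £2,070 − £1,790 = £280.

£280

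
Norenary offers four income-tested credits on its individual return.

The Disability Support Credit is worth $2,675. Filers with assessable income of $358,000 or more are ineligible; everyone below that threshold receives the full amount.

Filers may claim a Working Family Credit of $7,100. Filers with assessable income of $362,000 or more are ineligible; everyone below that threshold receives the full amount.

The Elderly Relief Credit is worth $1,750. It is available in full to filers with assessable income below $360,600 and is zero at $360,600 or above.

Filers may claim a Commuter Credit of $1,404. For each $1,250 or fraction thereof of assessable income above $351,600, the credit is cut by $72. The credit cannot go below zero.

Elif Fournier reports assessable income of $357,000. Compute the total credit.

$12,569

Disability Support Credit: $357,000 is below the $358,000 cutoff, so the full $2,675 applies.
Working Family Credit: $357,000 is below the $362,000 cutoff, so the full $7,100 applies.
Elderly Relief Credit: $357,000 is below the $360,600 cutoff, so the full $1,750 applies.
Commuter Credit: income exceeds $351,600 by $5,400, which is 5 full-or-partial $1,250 increments; reduction = 5 × $72 = $360, leaving $1,044.
Total: $2,675 + $7,100 + $1,750 + $1,044 = $12,569.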